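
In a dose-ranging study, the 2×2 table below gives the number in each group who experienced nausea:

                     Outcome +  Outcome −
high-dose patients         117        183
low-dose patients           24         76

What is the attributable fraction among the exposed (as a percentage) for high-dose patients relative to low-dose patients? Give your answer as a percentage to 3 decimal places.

AR% ≈ 38.462%

risk, high-dose patients = 117/300 = 0.3900
risk, low-dose patients = 24/100 = 0.2400
AR% = (0.3900 − 0.2400) / 0.3900 = 0.3846 → 38.462%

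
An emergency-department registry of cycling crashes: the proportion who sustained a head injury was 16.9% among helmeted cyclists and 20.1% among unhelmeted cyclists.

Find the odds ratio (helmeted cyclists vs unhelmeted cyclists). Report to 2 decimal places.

odds, helmeted cyclists = 0.1690/0.8310 = 0.2034
odds, unhelmeted cyclists = 0.2010/0.7990 = 0.2516
OR = 0.2034 / 0.2516 = 0.81

OR: 0.81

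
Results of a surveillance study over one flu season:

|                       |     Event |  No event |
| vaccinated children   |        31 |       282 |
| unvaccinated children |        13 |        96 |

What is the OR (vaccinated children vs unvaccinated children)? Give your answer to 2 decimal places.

odds, vaccinated children = 31/282 = 0.1099
odds, unvaccinated children = 13/96 = 0.1354
OR = 0.1099 / 0.1354 = 0.81

OR: 0.81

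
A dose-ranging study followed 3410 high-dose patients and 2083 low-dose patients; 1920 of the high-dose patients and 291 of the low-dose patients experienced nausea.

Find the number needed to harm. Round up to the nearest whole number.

risk, high-dose patients = 1920/3410 = 0.563050
risk, low-dose patients = 291/2083 = 0.139702
absolute risk difference = 0.423348
1 / 0.423348 = 2.362 → round up → 3

NNH ≈ 3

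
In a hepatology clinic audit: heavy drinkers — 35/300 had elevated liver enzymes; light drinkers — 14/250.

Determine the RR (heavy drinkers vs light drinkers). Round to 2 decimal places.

risk, heavy drinkers = 35/300 = 0.1167
risk, light drinkers = 14/250 = 0.0560
RR = 0.1167 / 0.0560 = 2.08

RR: 2.08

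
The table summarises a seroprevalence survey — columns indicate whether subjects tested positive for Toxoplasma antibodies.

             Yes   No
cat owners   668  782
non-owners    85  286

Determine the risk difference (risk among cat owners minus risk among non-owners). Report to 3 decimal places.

risk, cat owners = 668/1450 = 0.4607
risk, non-owners = 85/371 = 0.2291
risk difference = 0.4607 − 0.2291 = 0.232

0.232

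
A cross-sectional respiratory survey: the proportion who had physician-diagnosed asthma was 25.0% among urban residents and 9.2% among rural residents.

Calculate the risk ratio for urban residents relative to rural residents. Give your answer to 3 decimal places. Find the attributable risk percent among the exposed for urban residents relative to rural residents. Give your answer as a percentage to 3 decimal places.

RR = 0.2500 / 0.0920 = 2.717
AR% = (0.2500 − 0.0920) / 0.2500 = 0.6320 → 63.200%

RR = 2.717; AR% = 63.200%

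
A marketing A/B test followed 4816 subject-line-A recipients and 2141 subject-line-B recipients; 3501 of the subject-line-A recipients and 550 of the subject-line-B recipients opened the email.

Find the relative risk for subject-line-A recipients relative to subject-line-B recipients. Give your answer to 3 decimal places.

RR: 2.830

risk, subject-line-A recipients = 3501/4816 = 0.7270
risk, subject-line-B recipients = 550/2141 = 0.2569
RR = 0.7270 / 0.2569 = 2.830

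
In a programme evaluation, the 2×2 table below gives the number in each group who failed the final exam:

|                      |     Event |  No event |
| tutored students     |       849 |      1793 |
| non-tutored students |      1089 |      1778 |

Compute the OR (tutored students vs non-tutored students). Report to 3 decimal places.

odds, tutored students = 849/1793 = 0.4735
odds, non-tutored students = 1089/1778 = 0.6125
OR = 0.4735 / 0.6125 = 0.773

0.773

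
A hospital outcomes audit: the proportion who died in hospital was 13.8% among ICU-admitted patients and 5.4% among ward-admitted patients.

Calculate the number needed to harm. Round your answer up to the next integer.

absolute risk difference = 0.084000
1 / 0.084000 = 11.905 → round up → 12

12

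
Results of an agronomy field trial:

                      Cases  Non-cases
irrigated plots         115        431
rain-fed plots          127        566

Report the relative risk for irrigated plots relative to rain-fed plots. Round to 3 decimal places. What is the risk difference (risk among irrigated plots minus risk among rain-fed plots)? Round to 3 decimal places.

RR = 1.149; RD = 0.027

risk, irrigated plots = 115/546 = 0.2106
risk, rain-fed plots = 127/693 = 0.1833
RR = 0.2106 / 0.1833 = 1.149
risk difference = 0.2106 − 0.1833 = 0.027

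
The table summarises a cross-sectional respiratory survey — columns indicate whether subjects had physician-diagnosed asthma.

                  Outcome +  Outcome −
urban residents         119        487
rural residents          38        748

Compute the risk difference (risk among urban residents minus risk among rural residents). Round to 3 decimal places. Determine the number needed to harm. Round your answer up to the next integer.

risk, urban residents = 119/606 = 0.19637
risk, rural residents = 38/786 = 0.04835
risk difference = 0.19637 − 0.04835 = 0.148
absolute risk difference = 0.148024
1 / 0.148024 = 6.756 → round up → 7

RD = 0.148; NNH = 7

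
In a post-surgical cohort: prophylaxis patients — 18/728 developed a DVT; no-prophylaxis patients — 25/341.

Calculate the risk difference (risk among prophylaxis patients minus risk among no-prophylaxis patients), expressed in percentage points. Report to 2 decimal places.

risk, prophylaxis patients = 18/728 = 0.02473
risk, no-prophylaxis patients = 25/341 = 0.07331
risk difference = 0.02473 − 0.07331 = -0.04859 → -4.86 percentage points

-4.86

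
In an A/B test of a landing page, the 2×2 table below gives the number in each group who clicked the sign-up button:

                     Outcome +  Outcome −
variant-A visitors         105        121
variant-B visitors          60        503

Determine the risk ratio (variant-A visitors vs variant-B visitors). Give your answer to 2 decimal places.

risk, variant-A visitors = 105/226 = 0.4646
risk, variant-B visitors = 60/563 = 0.1066
RR = 0.4646 / 0.1066 = 4.36

RR = 4.36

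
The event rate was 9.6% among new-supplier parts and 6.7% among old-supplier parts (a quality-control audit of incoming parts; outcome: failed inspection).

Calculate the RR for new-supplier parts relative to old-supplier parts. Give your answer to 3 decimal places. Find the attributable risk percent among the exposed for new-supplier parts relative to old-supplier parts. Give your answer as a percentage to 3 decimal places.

RR = 1.433; AR% = 30.208%

RR = 0.0960 / 0.0670 = 1.433
AR% = (0.0960 − 0.0670) / 0.0960 = 0.3021 → 30.208%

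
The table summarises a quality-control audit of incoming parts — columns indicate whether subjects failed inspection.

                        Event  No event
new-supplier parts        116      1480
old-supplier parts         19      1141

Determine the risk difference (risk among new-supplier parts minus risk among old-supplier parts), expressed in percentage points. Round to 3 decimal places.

RD: 5.630

risk, new-supplier parts = 116/1596 = 0.07268
risk, old-supplier parts = 19/1160 = 0.01638
risk difference = 0.07268 − 0.01638 = 0.05630 → 5.630 percentage points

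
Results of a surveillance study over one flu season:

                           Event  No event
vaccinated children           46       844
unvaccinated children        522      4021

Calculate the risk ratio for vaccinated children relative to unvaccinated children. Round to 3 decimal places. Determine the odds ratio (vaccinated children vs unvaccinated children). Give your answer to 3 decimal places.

risk, vaccinated children = 46/890 = 0.0517
risk, unvaccinated children = 522/4543 = 0.1149
RR = 0.0517 / 0.1149 = 0.450
odds, vaccinated children = 46/844 = 0.0545
odds, unvaccinated children = 522/4021 = 0.1298
OR = 0.0545 / 0.1298 = 0.420

RR = 0.450; OR = 0.420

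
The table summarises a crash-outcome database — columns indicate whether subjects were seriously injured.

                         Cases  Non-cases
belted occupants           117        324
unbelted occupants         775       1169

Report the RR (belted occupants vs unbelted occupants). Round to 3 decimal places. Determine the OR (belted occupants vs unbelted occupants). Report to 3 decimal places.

RR = 0.665; OR = 0.545

risk, belted occupants = 117/441 = 0.2653
risk, unbelted occupants = 775/1944 = 0.3987
RR = 0.2653 / 0.3987 = 0.665
OR = (117 × 1169) / (324 × 775) = 136773/251100 ≈ 0.545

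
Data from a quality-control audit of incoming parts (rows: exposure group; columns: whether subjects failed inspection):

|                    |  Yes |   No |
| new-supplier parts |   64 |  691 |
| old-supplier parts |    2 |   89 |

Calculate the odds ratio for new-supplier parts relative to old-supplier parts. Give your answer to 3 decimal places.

OR = (64 × 89) / (691 × 2) = 5696/1382 ≈ 4.122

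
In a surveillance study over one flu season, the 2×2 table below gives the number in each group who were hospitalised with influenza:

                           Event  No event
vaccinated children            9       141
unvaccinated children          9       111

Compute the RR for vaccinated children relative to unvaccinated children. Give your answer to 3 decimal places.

RR: 0.800

risk, vaccinated children = 9/150 = 0.0600
risk, unvaccinated children = 9/120 = 0.0750
RR = 0.0600 / 0.0750 = 0.800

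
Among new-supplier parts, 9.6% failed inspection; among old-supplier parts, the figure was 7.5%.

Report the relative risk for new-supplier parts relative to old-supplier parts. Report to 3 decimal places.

RR = 0.0960 / 0.0750 = 1.280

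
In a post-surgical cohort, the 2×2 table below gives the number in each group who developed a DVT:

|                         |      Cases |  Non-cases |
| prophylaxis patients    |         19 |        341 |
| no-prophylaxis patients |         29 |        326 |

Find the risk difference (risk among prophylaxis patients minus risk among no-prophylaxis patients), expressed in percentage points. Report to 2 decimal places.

risk, prophylaxis patients = 19/360 = 0.0528
risk, no-prophylaxis patients = 29/355 = 0.0817
risk difference = 0.0528 − 0.0817 = -0.0289 → -2.89 percentage points

RD: -2.89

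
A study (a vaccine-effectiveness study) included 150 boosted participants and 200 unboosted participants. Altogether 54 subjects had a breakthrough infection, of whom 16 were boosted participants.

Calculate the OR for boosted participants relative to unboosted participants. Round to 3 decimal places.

boosted participants without the outcome: 150 − 16 = 134
unboosted participants with the outcome: 54 − 16 = 38
unboosted participants without the outcome: 200 − 38 = 162
odds, boosted participants = 16/134 = 0.1194
odds, unboosted participants = 38/162 = 0.2346
OR = 0.1194 / 0.2346 = 0.509

0.509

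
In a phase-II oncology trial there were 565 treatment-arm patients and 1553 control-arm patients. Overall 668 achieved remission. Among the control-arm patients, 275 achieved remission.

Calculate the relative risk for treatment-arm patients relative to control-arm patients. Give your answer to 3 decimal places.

3.928

treatment-arm patients with the outcome: 668 − 275 = 393
treatment-arm patients without the outcome: 565 − 393 = 172
control-arm patients without the outcome: 1553 − 275 = 1278
risk, treatment-arm patients = 393/565 = 0.6956
risk, control-arm patients = 275/1553 = 0.1771
RR = 0.6956 / 0.1771 = 3.928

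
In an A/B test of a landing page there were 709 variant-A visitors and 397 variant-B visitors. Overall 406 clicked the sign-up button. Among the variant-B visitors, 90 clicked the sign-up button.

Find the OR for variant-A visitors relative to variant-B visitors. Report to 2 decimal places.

variant-A visitors with the outcome: 406 − 90 = 316
variant-A visitors without the outcome: 709 − 316 = 393
variant-B visitors without the outcome: 397 − 90 = 307
OR = (316 × 307) / (393 × 90) = 97012/35370 ≈ 2.74

2.74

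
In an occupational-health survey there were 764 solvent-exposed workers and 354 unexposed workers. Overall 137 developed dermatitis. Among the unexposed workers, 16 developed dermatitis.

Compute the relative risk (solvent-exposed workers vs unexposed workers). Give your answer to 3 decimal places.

RR = 3.504

solvent-exposed workers with the outcome: 137 − 16 = 121
solvent-exposed workers without the outcome: 764 − 121 = 643
unexposed workers without the outcome: 354 − 16 = 338
risk, solvent-exposed workers = 121/764 = 0.15838
risk, unexposed workers = 16/354 = 0.04520
RR = 0.15838 / 0.04520 = 3.504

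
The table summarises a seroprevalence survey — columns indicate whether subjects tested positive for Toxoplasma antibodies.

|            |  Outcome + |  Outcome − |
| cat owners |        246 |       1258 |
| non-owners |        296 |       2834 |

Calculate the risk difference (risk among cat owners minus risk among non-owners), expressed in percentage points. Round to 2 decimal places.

risk, cat owners = 246/1504 = 0.1636
risk, non-owners = 296/3130 = 0.0946
risk difference = 0.1636 − 0.0946 = 0.0690 → 6.90 percentage points

RD: 6.90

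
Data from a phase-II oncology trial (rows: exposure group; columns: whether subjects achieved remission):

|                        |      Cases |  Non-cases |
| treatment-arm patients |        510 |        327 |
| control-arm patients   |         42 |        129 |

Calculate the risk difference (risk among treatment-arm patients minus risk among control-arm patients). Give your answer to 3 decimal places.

0.364

risk, treatment-arm patients = 510/837 = 0.6093
risk, control-arm patients = 42/171 = 0.2456
risk difference = 0.6093 − 0.2456 = 0.364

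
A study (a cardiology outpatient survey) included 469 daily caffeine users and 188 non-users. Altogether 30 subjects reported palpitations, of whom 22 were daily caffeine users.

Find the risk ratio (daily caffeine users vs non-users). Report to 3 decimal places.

1.102

daily caffeine users without the outcome: 469 − 22 = 447
non-users with the outcome: 30 − 22 = 8
non-users without the outcome: 188 − 8 = 180
risk, daily caffeine users = 22/469 = 0.04691
risk, non-users = 8/188 = 0.04255
RR = 0.04691 / 0.04255 = 1.102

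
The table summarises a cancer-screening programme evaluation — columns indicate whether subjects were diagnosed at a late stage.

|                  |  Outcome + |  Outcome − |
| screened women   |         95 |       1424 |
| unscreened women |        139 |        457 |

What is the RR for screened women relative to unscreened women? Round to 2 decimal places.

risk, screened women = 95/1519 = 0.0625
risk, unscreened women = 139/596 = 0.2332
RR = 0.0625 / 0.2332 = 0.27

0.27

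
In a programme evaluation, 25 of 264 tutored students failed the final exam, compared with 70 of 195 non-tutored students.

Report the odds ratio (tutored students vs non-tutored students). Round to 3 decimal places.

OR = (25 × 125) / (239 × 70) = 3125/16730 ≈ 0.187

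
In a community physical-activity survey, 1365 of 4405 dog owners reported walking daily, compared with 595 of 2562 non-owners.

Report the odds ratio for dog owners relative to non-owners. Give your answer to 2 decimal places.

OR: 1.48

odds, dog owners = 1365/3040 = 0.4490
odds, non-owners = 595/1967 = 0.3025
OR = 0.4490 / 0.3025 = 1.48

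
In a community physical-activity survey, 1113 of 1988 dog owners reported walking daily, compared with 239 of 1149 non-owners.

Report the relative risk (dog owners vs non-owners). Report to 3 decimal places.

RR ≈ 2.692

risk, dog owners = 1113/1988 = 0.5599
risk, non-owners = 239/1149 = 0.2080
RR = 0.5599 / 0.2080 = 2.692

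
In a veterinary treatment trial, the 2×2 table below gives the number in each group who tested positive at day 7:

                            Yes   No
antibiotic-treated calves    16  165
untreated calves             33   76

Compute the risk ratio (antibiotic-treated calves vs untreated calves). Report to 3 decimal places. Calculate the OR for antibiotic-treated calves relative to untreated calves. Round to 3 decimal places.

RR = 0.292; OR = 0.223

risk, antibiotic-treated calves = 16/181 = 0.0884
risk, untreated calves = 33/109 = 0.3028
RR = 0.0884 / 0.3028 = 0.292
odds, antibiotic-treated calves = 16/165 = 0.0970
odds, untreated calves = 33/76 = 0.4342
OR = 0.0970 / 0.4342 = 0.223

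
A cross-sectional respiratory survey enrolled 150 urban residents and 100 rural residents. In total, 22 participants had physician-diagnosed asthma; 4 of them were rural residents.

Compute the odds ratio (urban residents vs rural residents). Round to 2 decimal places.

urban residents with the outcome: 22 − 4 = 18
urban residents without the outcome: 150 − 18 = 132
rural residents without the outcome: 100 − 4 = 96
OR = (18 × 96) / (132 × 4) = 1728/528 ≈ 3.27

OR ≈ 3.27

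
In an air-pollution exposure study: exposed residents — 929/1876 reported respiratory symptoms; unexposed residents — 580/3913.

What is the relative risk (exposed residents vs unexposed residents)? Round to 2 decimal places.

RR ≈ 3.34

risk, exposed residents = 929/1876 = 0.4952
risk, unexposed residents = 580/3913 = 0.1482
RR = 0.4952 / 0.1482 = 3.34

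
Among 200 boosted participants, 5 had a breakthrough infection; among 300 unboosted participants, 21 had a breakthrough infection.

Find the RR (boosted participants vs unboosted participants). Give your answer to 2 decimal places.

RR = 0.36

risk, boosted participants = 5/200 = 0.02500
risk, unboosted participants = 21/300 = 0.07000
RR = 0.02500 / 0.07000 = 0.36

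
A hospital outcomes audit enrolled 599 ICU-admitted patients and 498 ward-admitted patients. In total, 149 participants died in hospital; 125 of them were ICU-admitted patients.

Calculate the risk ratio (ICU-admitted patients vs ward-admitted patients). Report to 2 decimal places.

4.33

ICU-admitted patients without the outcome: 599 − 125 = 474
ward-admitted patients with the outcome: 149 − 125 = 24
ward-admitted patients without the outcome: 498 − 24 = 474
risk, ICU-admitted patients = 125/599 = 0.20868
risk, ward-admitted patients = 24/498 = 0.04819
RR = 0.20868 / 0.04819 = 4.33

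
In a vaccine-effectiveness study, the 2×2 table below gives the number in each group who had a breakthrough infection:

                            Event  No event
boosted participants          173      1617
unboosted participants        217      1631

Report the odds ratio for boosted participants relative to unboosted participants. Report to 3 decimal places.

OR = (173 × 1631) / (1617 × 217) = 282163/350889 ≈ 0.804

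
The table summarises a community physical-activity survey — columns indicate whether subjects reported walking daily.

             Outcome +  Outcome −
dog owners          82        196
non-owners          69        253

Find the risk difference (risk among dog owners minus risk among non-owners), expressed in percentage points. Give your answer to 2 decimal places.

8.07

risk, dog owners = 82/278 = 0.2950
risk, non-owners = 69/322 = 0.2143
risk difference = 0.2950 − 0.2143 = 0.0807 → 8.07 percentage points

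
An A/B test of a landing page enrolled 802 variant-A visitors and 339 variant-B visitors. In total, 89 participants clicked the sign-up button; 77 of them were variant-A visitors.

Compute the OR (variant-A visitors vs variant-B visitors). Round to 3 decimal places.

OR: 2.894

variant-A visitors without the outcome: 802 − 77 = 725
variant-B visitors with the outcome: 89 − 77 = 12
variant-B visitors without the outcome: 339 − 12 = 327
OR = (77 × 327) / (725 × 12) = 25179/8700 ≈ 2.894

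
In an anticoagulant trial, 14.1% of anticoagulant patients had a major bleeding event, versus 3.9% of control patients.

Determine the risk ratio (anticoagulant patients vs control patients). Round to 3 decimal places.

RR = 0.14100 / 0.03900 = 3.615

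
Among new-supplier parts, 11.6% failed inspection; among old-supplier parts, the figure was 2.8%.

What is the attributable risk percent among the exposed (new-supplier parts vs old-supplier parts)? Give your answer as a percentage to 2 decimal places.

AR% = (0.11600 − 0.02800) / 0.11600 = 0.7586 → 75.86%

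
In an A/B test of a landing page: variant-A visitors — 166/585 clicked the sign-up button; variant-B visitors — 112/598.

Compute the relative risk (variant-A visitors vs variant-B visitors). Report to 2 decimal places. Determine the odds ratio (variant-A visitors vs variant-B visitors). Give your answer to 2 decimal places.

risk, variant-A visitors = 166/585 = 0.2838
risk, variant-B visitors = 112/598 = 0.1873
RR = 0.2838 / 0.1873 = 1.52
OR = (166 × 486) / (419 × 112) = 80676/46928 ≈ 1.72

RR = 1.52; OR = 1.72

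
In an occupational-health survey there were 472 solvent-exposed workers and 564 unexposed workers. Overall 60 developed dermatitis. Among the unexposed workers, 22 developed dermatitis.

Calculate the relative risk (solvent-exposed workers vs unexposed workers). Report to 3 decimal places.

2.064

solvent-exposed workers with the outcome: 60 − 22 = 38
solvent-exposed workers without the outcome: 472 − 38 = 434
unexposed workers without the outcome: 564 − 22 = 542
risk, solvent-exposed workers = 38/472 = 0.08051
risk, unexposed workers = 22/564 = 0.03901
RR = 0.08051 / 0.03901 = 2.064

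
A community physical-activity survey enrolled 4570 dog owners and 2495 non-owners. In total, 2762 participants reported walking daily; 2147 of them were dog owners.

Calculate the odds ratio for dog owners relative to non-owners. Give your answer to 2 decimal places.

OR = 2.71

dog owners without the outcome: 4570 − 2147 = 2423
non-owners with the outcome: 2762 − 2147 = 615
non-owners without the outcome: 2495 − 615 = 1880
OR = (2147 × 1880) / (2423 × 615) = 4036360/1490145 ≈ 2.71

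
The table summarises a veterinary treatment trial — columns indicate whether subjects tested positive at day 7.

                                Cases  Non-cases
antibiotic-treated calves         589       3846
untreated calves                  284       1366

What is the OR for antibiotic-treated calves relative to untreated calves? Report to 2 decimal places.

OR ≈ 0.74

odds, antibiotic-treated calves = 589/3846 = 0.1531
odds, untreated calves = 284/1366 = 0.2079
OR = 0.1531 / 0.2079 = 0.74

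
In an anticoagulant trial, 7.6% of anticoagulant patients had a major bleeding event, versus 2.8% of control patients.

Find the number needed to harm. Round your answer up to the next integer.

NNH ≈ 21

absolute risk difference = 0.048000
1 / 0.048000 = 20.833 → round up → 21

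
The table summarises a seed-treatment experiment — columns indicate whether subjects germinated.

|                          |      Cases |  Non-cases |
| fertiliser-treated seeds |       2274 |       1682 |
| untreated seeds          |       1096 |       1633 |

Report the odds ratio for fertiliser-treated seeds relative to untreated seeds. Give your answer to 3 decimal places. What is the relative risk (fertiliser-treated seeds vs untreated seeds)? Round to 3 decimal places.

odds, fertiliser-treated seeds = 2274/1682 = 1.3520
odds, untreated seeds = 1096/1633 = 0.6712
OR = 1.3520 / 0.6712 = 2.014
risk, fertiliser-treated seeds = 2274/3956 = 0.5748
risk, untreated seeds = 1096/2729 = 0.4016
RR = 0.5748 / 0.4016 = 1.431

OR = 2.014; RR = 1.431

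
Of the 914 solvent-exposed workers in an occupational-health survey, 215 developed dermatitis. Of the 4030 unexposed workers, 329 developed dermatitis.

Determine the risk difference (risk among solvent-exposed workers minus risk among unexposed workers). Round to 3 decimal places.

risk, solvent-exposed workers = 215/914 = 0.2352
risk, unexposed workers = 329/4030 = 0.0816
risk difference = 0.2352 − 0.0816 = 0.154

0.154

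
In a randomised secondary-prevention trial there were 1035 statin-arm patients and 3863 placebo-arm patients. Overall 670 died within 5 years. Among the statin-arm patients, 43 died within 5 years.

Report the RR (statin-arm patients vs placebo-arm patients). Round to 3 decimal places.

statin-arm patients without the outcome: 1035 − 43 = 992
placebo-arm patients with the outcome: 670 − 43 = 627
placebo-arm patients without the outcome: 3863 − 627 = 3236
risk, statin-arm patients = 43/1035 = 0.04155
risk, placebo-arm patients = 627/3863 = 0.16231
RR = 0.04155 / 0.16231 = 0.256

RR = 0.256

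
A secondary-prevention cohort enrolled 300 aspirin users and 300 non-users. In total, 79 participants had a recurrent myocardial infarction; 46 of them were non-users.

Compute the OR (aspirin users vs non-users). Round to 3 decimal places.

OR = 0.682

aspirin users with the outcome: 79 − 46 = 33
aspirin users without the outcome: 300 − 33 = 267
non-users without the outcome: 300 − 46 = 254
OR = (33 × 254) / (267 × 46) = 8382/12282 ≈ 0.682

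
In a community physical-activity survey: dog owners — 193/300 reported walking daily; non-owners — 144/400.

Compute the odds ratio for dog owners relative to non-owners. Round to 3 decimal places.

odds, dog owners = 193/107 = 1.8037
odds, non-owners = 144/256 = 0.5625
OR = 1.8037 / 0.5625 = 3.207

3.207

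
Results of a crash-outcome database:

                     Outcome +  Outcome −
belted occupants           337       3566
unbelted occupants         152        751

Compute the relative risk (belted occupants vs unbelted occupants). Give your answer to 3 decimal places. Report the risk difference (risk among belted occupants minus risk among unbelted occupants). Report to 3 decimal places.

RR = 0.513; RD = -0.082

risk, belted occupants = 337/3903 = 0.0863
risk, unbelted occupants = 152/903 = 0.1683
RR = 0.0863 / 0.1683 = 0.513
risk difference = 0.0863 − 0.1683 = -0.082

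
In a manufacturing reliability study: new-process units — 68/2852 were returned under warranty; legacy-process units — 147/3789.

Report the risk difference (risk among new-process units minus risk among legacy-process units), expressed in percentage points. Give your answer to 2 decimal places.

risk, new-process units = 68/2852 = 0.02384
risk, legacy-process units = 147/3789 = 0.03880
risk difference = 0.02384 − 0.03880 = -0.01495 → -1.50 percentage points

-1.50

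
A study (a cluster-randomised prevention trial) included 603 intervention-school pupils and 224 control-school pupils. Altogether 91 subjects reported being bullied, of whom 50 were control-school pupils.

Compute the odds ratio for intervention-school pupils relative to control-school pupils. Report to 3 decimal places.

intervention-school pupils with the outcome: 91 − 50 = 41
intervention-school pupils without the outcome: 603 − 41 = 562
control-school pupils without the outcome: 224 − 50 = 174
odds, intervention-school pupils = 41/562 = 0.0730
odds, control-school pupils = 50/174 = 0.2874
OR = 0.0730 / 0.2874 = 0.254

OR = 0.254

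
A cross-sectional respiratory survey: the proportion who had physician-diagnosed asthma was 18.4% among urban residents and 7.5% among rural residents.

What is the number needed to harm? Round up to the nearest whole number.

absolute risk difference = 0.109000
1 / 0.109000 = 9.174 → round up → 10

10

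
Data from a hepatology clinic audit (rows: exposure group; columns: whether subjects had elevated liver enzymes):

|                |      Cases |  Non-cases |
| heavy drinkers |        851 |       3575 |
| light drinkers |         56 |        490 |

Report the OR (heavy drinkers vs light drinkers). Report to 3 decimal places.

OR = (851 × 490) / (3575 × 56) = 416990/200200 ≈ 2.083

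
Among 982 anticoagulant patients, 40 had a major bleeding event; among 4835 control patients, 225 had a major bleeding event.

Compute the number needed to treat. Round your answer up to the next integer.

173

risk, anticoagulant patients = 40/982 = 0.040733
risk, control patients = 225/4835 = 0.046536
absolute risk difference = 0.005802
1 / 0.005802 = 172.354 → round up → 173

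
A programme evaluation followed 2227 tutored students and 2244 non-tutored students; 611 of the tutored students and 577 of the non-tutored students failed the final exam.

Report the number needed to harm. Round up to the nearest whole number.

risk, tutored students = 611/2227 = 0.274360
risk, non-tutored students = 577/2244 = 0.257130
absolute risk difference = 0.017230
1 / 0.017230 = 58.038 → round up → 59

NNH = 59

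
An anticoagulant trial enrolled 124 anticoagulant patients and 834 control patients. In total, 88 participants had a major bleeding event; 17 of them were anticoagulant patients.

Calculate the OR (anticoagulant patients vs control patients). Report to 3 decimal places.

1.707

anticoagulant patients without the outcome: 124 − 17 = 107
control patients with the outcome: 88 − 17 = 71
control patients without the outcome: 834 − 71 = 763
OR = (17 × 763) / (107 × 71) = 12971/7597 ≈ 1.707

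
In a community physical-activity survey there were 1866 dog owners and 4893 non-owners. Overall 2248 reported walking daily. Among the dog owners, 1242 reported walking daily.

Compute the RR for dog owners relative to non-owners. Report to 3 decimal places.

RR ≈ 3.237

dog owners without the outcome: 1866 − 1242 = 624
non-owners with the outcome: 2248 − 1242 = 1006
non-owners without the outcome: 4893 − 1006 = 3887
risk, dog owners = 1242/1866 = 0.6656
risk, non-owners = 1006/4893 = 0.2056
RR = 0.6656 / 0.2056 = 3.237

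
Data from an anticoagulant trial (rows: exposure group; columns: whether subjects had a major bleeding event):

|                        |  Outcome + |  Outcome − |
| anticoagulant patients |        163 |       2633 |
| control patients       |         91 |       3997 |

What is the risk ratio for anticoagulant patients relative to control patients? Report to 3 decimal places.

risk, anticoagulant patients = 163/2796 = 0.05830
risk, control patients = 91/4088 = 0.02226
RR = 0.05830 / 0.02226 = 2.619

2.619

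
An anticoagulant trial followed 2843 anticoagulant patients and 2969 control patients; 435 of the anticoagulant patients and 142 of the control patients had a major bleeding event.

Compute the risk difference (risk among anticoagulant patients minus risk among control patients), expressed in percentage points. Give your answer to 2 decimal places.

risk, anticoagulant patients = 435/2843 = 0.15301
risk, control patients = 142/2969 = 0.04783
risk difference = 0.15301 − 0.04783 = 0.10518 → 10.52 percentage points

RD = 10.52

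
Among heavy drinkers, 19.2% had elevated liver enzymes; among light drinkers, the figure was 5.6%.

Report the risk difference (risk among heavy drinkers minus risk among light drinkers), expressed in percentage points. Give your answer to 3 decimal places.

RD = 13.600

risk difference = 0.1920 − 0.0560 = 0.1360 → 13.600 percentage points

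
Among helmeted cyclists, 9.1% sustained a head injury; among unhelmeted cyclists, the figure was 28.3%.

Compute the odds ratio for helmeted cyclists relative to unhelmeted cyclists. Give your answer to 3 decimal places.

0.254

odds, helmeted cyclists = 0.0910/0.9090 = 0.1001
odds, unhelmeted cyclists = 0.2830/0.7170 = 0.3947
OR = 0.1001 / 0.3947 = 0.254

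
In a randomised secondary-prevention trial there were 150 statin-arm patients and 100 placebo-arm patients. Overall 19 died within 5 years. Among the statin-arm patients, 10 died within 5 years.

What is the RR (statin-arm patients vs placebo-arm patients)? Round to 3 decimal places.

RR = 0.741

statin-arm patients without the outcome: 150 − 10 = 140
placebo-arm patients with the outcome: 19 − 10 = 9
placebo-arm patients without the outcome: 100 − 9 = 91
risk, statin-arm patients = 10/150 = 0.0667
risk, placebo-arm patients = 9/100 = 0.0900
RR = 0.0667 / 0.0900 = 0.741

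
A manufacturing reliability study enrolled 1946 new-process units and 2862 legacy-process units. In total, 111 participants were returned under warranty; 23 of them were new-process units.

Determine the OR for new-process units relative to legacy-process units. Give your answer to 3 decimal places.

new-process units without the outcome: 1946 − 23 = 1923
legacy-process units with the outcome: 111 − 23 = 88
legacy-process units without the outcome: 2862 − 88 = 2774
OR = (23 × 2774) / (1923 × 88) = 63802/169224 ≈ 0.377

OR = 0.377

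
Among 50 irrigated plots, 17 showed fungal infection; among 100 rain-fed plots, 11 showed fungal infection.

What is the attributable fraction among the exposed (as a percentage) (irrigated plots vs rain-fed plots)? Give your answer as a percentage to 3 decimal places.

risk, irrigated plots = 17/50 = 0.3400
risk, rain-fed plots = 11/100 = 0.1100
AR% = (0.3400 − 0.1100) / 0.3400 = 0.6765 → 67.647%

67.647%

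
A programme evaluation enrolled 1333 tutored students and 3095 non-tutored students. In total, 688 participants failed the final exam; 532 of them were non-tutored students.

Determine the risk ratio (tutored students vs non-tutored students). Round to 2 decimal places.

RR = 0.68

tutored students with the outcome: 688 − 532 = 156
tutored students without the outcome: 1333 − 156 = 1177
non-tutored students without the outcome: 3095 − 532 = 2563
risk, tutored students = 156/1333 = 0.1170
risk, non-tutored students = 532/3095 = 0.1719
RR = 0.1170 / 0.1719 = 0.68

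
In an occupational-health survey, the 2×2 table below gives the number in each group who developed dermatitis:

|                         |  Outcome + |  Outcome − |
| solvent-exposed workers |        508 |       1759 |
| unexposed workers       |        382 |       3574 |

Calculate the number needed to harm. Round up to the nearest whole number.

risk, solvent-exposed workers = 508/2267 = 0.224085
risk, unexposed workers = 382/3956 = 0.096562
absolute risk difference = 0.127523
1 / 0.127523 = 7.842 → round up → 8

8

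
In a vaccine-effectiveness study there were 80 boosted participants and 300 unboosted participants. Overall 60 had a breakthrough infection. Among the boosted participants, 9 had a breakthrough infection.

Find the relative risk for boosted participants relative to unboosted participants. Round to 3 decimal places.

RR ≈ 0.662

boosted participants without the outcome: 80 − 9 = 71
unboosted participants with the outcome: 60 − 9 = 51
unboosted participants without the outcome: 300 − 51 = 249
risk, boosted participants = 9/80 = 0.1125
risk, unboosted participants = 51/300 = 0.1700
RR = 0.1125 / 0.1700 = 0.662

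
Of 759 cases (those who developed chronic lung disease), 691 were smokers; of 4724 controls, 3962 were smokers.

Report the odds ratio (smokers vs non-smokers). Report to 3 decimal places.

OR = (691 × 762) / (3962 × 68) = 526542/269416 ≈ 1.954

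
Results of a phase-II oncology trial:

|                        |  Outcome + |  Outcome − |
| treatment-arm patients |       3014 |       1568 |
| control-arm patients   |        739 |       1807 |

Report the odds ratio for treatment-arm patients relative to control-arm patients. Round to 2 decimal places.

OR = (3014 × 1807) / (1568 × 739) = 5446298/1158752 ≈ 4.70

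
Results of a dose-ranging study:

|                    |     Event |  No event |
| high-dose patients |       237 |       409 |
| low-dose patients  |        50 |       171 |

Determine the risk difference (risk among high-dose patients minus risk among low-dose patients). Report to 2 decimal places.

risk, high-dose patients = 237/646 = 0.3669
risk, low-dose patients = 50/221 = 0.2262
risk difference = 0.3669 − 0.2262 = 0.14

0.14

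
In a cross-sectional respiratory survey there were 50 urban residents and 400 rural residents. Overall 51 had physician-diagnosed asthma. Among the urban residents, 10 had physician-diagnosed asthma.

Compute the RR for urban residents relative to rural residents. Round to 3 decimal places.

urban residents without the outcome: 50 − 10 = 40
rural residents with the outcome: 51 − 10 = 41
rural residents without the outcome: 400 − 41 = 359
risk, urban residents = 10/50 = 0.2000
risk, rural residents = 41/400 = 0.1025
RR = 0.2000 / 0.1025 = 1.951

RR ≈ 1.951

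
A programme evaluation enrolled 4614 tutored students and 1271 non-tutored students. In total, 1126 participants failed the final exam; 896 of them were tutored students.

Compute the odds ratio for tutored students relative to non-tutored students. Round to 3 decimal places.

tutored students without the outcome: 4614 − 896 = 3718
non-tutored students with the outcome: 1126 − 896 = 230
non-tutored students without the outcome: 1271 − 230 = 1041
odds, tutored students = 896/3718 = 0.2410
odds, non-tutored students = 230/1041 = 0.2209
OR = 0.2410 / 0.2209 = 1.091

OR: 1.091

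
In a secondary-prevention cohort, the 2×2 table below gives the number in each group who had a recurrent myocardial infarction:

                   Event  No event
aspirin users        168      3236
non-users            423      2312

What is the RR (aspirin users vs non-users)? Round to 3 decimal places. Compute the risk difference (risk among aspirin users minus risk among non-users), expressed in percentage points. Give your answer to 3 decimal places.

RR = 0.319; RD = -10.531

risk, aspirin users = 168/3404 = 0.04935
risk, non-users = 423/2735 = 0.15466
RR = 0.04935 / 0.15466 = 0.319
risk difference = 0.04935 − 0.15466 = -0.10531 → -10.531 percentage points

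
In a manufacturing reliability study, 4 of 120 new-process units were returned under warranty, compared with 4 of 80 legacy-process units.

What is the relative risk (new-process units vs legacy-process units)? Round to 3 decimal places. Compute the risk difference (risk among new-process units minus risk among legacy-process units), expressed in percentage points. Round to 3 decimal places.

risk, new-process units = 4/120 = 0.03333
risk, legacy-process units = 4/80 = 0.05000
RR = 0.03333 / 0.05000 = 0.667
risk difference = 0.03333 − 0.05000 = -0.01667 → -1.667 percentage points

RR = 0.667; RD = -1.667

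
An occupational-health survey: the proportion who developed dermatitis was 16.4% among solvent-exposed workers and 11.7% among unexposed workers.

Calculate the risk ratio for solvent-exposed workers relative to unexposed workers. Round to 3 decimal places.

RR = 0.1640 / 0.1170 = 1.402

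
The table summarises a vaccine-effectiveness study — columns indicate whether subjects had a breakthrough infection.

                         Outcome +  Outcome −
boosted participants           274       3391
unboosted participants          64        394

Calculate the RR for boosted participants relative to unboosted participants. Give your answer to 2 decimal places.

0.54

risk, boosted participants = 274/3665 = 0.0748
risk, unboosted participants = 64/458 = 0.1397
RR = 0.0748 / 0.1397 = 0.54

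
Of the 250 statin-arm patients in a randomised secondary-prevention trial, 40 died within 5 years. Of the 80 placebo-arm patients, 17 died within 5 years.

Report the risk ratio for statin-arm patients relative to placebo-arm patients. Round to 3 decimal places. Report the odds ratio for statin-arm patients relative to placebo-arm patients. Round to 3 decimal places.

risk, statin-arm patients = 40/250 = 0.1600
risk, placebo-arm patients = 17/80 = 0.2125
RR = 0.1600 / 0.2125 = 0.753
OR = (40 × 63) / (210 × 17) = 2520/3570 ≈ 0.706

RR = 0.753; OR = 0.706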